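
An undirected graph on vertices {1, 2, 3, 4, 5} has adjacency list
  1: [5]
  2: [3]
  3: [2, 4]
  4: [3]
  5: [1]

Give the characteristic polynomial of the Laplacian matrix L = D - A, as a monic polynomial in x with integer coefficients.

With the vertex order [1, 2, 3, 4, 5], the degrees are [1, 1, 2, 1, 1], giving D = diag(1, 1, 2, 1, 1) and L = D - A. L has integer entries, so p(x) = det(xI - L) has integer coefficients. Expanding the determinant yields x^5 - 6x^4 + 11x^3 - 6x^2. The constant term is 0 because L is singular (the all-ones vector lies in its kernel).

x^5 - 6x^4 + 11x^3 - 6x^2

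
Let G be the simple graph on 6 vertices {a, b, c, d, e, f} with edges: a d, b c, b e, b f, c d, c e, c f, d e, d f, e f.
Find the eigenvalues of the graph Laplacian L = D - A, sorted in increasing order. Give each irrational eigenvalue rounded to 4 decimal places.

Reading degrees in the order [a, b, c, d, e, f] gives [1, 3, 4, 4, 4, 4]; set D = diag(1, 3, 4, 4, 4, 4) and form L = D - A. L is symmetric positive semidefinite, so every eigenvalue is real and nonnegative. The single zero eigenvalue shows the graph is connected. By the matrix-tree theorem the graph has (1/6) * product of the nonzero eigenvalues = 75 spanning trees.

[0, 0.9139, 3.5720, 5, 5, 5.5141]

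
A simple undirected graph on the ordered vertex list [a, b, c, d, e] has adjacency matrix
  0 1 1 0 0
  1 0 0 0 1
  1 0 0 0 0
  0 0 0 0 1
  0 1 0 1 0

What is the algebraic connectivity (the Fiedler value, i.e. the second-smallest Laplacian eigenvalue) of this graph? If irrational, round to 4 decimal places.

Each diagonal entry of L is the vertex degree and each off-diagonal entry is -1 where an edge is present, 0 otherwise; in the order [a, b, c, d, e] the diagonal is [2, 2, 1, 1, 2]. The smallest Laplacian eigenvalue is always 0. The next one, lambda_2 = 0.3820, measures how hard the graph is to disconnect: larger values mean better connectivity.

0.3820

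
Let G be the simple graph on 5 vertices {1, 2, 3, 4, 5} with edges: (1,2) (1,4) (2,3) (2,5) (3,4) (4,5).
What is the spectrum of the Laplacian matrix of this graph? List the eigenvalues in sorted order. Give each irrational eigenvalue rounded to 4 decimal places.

Reading degrees in the order [1, 2, 3, 4, 5] gives [2, 3, 2, 3, 2]; set D = diag(2, 3, 2, 3, 2) and form L = D - A. Since every row of L sums to 0, the all-ones vector is in the kernel and 0 is an eigenvalue. The single zero eigenvalue shows the graph is connected. The eigenvalues sum to 12, which equals trace(L) = 2|E|.

[0, 2, 2, 3, 5]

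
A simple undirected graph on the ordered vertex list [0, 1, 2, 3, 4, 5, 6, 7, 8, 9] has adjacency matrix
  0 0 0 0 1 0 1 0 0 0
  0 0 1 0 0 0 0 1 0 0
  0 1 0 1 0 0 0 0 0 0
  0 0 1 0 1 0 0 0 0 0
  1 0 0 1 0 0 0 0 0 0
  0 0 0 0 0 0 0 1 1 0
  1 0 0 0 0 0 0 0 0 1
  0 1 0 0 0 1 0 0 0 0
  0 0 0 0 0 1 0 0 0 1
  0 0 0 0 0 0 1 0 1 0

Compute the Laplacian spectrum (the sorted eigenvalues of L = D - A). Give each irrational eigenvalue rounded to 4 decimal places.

With the vertex order [0, 1, 2, 3, 4, 5, 6, 7, 8, 9], the degrees are [2, 2, 2, 2, 2, 2, 2, 2, 2, 2], giving D = diag(2, 2, 2, 2, 2, 2, 2, 2, 2, 2) and L = D - A. The multiplicity of 0 as a Laplacian eigenvalue equals the number of connected components. By the matrix-tree theorem the graph has (1/10) * product of the nonzero eigenvalues = 10 spanning trees.

[0, 0.3820, 0.3820, 1.3820, 1.3820, 2.6180, 2.6180, 3.6180, 3.6180, 4]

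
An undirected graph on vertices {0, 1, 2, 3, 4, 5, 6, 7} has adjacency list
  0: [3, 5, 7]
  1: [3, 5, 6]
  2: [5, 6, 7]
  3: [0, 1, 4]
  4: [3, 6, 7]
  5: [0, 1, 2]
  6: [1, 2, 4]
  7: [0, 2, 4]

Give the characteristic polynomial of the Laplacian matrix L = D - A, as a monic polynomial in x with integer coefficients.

Each diagonal entry of L is the vertex degree and each off-diagonal entry is -1 where an edge is present, 0 otherwise; in the order [0, 1, 2, 3, 4, 5, 6, 7] the diagonal is [3, 3, 3, 3, 3, 3, 3, 3]. L has integer entries, so p(x) = det(xI - L) has integer coefficients. Expanding the determinant yields x^8 - 24x^7 + 240x^6 - 1296x^5 + 4080x^4 - 7488x^3 + 7424x^2 - 3072x. The constant term is 0 because L is singular (the all-ones vector lies in its kernel).

x^8 - 24x^7 + 240x^6 - 1296x^5 + 4080x^4 - 7488x^3 + 7424x^2 - 3072x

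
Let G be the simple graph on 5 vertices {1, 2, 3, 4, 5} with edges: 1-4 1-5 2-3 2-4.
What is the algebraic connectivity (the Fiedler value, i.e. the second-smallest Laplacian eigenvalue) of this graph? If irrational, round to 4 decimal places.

With the vertex order [1, 2, 3, 4, 5], the degrees are [2, 2, 1, 2, 1], giving D = diag(2, 2, 1, 2, 1) and L = D - A. The smallest Laplacian eigenvalue is always 0. The next one, lambda_2 = 0.3820, measures how hard the graph is to disconnect: larger values mean better connectivity.

0.3820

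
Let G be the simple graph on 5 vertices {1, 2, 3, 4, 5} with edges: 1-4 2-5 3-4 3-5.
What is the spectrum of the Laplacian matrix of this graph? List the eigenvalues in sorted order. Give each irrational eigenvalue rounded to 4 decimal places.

[0, 0.3820, 1.3820, 2.6180, 3.6180]

Each diagonal entry of L is the vertex degree and each off-diagonal entry is -1 where an edge is present, 0 otherwise; in the order [1, 2, 3, 4, 5] the diagonal is [1, 1, 2, 2, 2]. Diagonalising L (or applying a numerical eigensolver to the 5x5 matrix) gives the spectrum above. The single zero eigenvalue shows the graph is connected. The eigenvalues sum to 8, which equals trace(L) = 2|E|.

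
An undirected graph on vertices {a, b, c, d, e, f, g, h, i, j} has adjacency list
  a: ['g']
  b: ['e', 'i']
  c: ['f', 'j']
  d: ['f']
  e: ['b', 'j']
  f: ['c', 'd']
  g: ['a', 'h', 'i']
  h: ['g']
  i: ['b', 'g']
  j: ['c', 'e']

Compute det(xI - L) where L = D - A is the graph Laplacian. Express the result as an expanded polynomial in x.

x^10 - 18x^9 + 135x^8 - 548x^7 + 1310x^6 - 1882x^5 + 1590x^4 - 736x^3 + 158x^2 - 10x

With the vertex order [a, b, c, d, e, f, g, h, i, j], the degrees are [1, 2, 2, 1, 2, 2, 3, 1, 2, 2], giving D = diag(1, 2, 2, 1, 2, 2, 3, 1, 2, 2) and L = D - A. L has integer entries, so p(x) = det(xI - L) has integer coefficients. Expanding the determinant yields x^10 - 18x^9 + 135x^8 - 548x^7 + 1310x^6 - 1882x^5 + 1590x^4 - 736x^3 + 158x^2 - 10x. Since p(0) = det(-L) = 0, x divides p(x). There is one zero in the spectrum, matching the 1 component. The largest eigenvalue, 4.2357, is at most the vertex count 10.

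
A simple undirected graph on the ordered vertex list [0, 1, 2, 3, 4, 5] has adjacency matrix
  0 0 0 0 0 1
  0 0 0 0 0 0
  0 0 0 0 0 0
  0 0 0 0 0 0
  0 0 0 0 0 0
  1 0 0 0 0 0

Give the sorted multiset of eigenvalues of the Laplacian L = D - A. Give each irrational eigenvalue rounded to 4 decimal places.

[0, 0, 0, 0, 0, 2]

With the vertex order [0, 1, 2, 3, 4, 5], the degrees are [1, 0, 0, 0, 0, 1], giving D = diag(1, 0, 0, 0, 0, 1) and L = D - A. Since every row of L sums to 0, the all-ones vector is in the kernel and 0 is an eigenvalue. The 5 zero eigenvalues correspond to the 5 connected components. There are 5 zeros in the spectrum, matching the 5 components.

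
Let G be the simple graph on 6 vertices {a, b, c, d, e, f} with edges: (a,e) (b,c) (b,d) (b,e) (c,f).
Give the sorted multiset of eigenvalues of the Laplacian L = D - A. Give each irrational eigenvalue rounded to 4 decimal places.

[0, 0.3820, 0.6972, 2, 2.6180, 4.3028]

Each diagonal entry of L is the vertex degree and each off-diagonal entry is -1 where an edge is present, 0 otherwise; in the order [a, b, c, d, e, f] the diagonal is [1, 3, 2, 1, 2, 1]. Diagonalising L (or applying a numerical eigensolver to the 6x6 matrix) gives the spectrum above. The largest eigenvalue, 4.3028, is at most the vertex count 6.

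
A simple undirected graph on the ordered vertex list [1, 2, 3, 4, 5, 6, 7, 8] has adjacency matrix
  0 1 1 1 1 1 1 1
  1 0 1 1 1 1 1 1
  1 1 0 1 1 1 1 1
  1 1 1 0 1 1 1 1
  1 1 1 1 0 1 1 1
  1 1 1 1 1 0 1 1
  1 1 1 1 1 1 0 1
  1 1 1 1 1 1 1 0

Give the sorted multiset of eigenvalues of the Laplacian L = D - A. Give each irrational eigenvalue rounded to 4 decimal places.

Reading degrees in the order [1, 2, 3, 4, 5, 6, 7, 8] gives [7, 7, 7, 7, 7, 7, 7, 7]; set D = diag(7, 7, 7, 7, 7, 7, 7, 7) and form L = D - A. The multiplicity of 0 as a Laplacian eigenvalue equals the number of connected components. The largest eigenvalue, 8, is at most the vertex count 8.

[0, 8, 8, 8, 8, 8, 8, 8]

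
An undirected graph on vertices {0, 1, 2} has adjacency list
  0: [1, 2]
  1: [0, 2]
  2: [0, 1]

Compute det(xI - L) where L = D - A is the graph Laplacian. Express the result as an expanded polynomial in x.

With the vertex order [0, 1, 2], the degrees are [2, 2, 2], giving D = diag(2, 2, 2) and L = D - A. L has integer entries, so p(x) = det(xI - L) has integer coefficients. Expanding the determinant yields x^3 - 6x^2 + 9x. The constant term is 0 because L is singular (the all-ones vector lies in its kernel). There is one zero in the spectrum, matching the 1 component. The eigenvalues sum to 6, which equals trace(L) = 2|E|.

x^3 - 6x^2 + 9x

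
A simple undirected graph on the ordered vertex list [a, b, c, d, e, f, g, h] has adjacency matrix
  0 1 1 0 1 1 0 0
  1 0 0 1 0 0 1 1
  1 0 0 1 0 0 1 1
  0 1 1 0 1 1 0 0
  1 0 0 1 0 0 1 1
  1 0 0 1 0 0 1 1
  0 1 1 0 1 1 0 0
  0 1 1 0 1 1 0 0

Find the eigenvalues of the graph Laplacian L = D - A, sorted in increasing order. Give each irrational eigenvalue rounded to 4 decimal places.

Each diagonal entry of L is the vertex degree and each off-diagonal entry is -1 where an edge is present, 0 otherwise; in the order [a, b, c, d, e, f, g, h] the diagonal is [4, 4, 4, 4, 4, 4, 4, 4]. The multiplicity of 0 as a Laplacian eigenvalue equals the number of connected components. The single zero eigenvalue shows the graph is connected. The eigenvalues sum to 32, which equals trace(L) = 2|E|.

[0, 4, 4, 4, 4, 4, 4, 8]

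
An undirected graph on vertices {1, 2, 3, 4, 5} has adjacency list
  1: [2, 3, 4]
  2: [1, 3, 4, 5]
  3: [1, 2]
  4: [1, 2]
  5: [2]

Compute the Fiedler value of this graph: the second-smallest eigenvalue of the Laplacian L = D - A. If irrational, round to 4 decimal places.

With the vertex order [1, 2, 3, 4, 5], the degrees are [3, 4, 2, 2, 1], giving D = diag(3, 4, 2, 2, 1) and L = D - A. Computing the eigenvalues of L and sorting gives [0, 1, 2, 4, 5]. The Fiedler value lambda_2 = 1 is strictly positive, so the graph is connected.

1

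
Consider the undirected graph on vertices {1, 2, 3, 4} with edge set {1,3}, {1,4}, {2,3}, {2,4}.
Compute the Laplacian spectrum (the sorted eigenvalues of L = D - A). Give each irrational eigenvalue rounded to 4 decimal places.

With the vertex order [1, 2, 3, 4], the degrees are [2, 2, 2, 2], giving D = diag(2, 2, 2, 2) and L = D - A. L is symmetric positive semidefinite, so every eigenvalue is real and nonnegative. The eigenvalues sum to 8, which equals trace(L) = 2|E|. There is one zero in the spectrum, matching the 1 component.

[0, 2, 2, 4]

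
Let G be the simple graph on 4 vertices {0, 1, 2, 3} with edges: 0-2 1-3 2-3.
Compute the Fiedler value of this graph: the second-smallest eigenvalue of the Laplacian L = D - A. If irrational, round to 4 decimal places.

0.5858

With the vertex order [0, 1, 2, 3], the degrees are [1, 1, 2, 2], giving D = diag(1, 1, 2, 2) and L = D - A. The sorted Laplacian eigenvalues are [0, 0.5858, 2, 3.4142]; the algebraic connectivity is the second entry, 0.5858. The largest eigenvalue, 3.4142, is at most the vertex count 4.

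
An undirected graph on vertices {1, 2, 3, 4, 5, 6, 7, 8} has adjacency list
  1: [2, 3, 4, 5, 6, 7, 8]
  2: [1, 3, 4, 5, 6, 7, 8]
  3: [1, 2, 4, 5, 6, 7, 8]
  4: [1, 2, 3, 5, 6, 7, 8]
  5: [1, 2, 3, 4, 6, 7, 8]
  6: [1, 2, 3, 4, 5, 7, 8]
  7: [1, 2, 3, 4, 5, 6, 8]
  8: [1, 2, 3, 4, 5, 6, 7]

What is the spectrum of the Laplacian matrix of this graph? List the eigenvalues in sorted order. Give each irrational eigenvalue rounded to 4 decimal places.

[0, 8, 8, 8, 8, 8, 8, 8]

Reading degrees in the order [1, 2, 3, 4, 5, 6, 7, 8] gives [7, 7, 7, 7, 7, 7, 7, 7]; set D = diag(7, 7, 7, 7, 7, 7, 7, 7) and form L = D - A. Diagonalising L (or applying a numerical eigensolver to the 8x8 matrix) gives the spectrum above. The single zero eigenvalue shows the graph is connected. By the matrix-tree theorem the graph has (1/8) * product of the nonzero eigenvalues = 262144 spanning trees.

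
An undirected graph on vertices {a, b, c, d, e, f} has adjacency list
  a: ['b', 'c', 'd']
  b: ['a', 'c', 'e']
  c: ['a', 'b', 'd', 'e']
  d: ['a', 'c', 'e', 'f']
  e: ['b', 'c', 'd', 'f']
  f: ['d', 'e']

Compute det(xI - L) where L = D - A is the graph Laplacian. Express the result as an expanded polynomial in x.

With the vertex order [a, b, c, d, e, f], the degrees are [3, 3, 4, 4, 4, 2], giving D = diag(3, 3, 4, 4, 4, 2) and L = D - A. L has integer entries, so p(x) = det(xI - L) has integer coefficients. Expanding the determinant yields x^6 - 20x^5 + 155x^4 - 578x^3 + 1027x^2 - 684x. The constant term is 0 because L is singular (the all-ones vector lies in its kernel). The eigenvalues sum to 20, which equals trace(L) = 2|E|.

x^6 - 20x^5 + 155x^4 - 578x^3 + 1027x^2 - 684x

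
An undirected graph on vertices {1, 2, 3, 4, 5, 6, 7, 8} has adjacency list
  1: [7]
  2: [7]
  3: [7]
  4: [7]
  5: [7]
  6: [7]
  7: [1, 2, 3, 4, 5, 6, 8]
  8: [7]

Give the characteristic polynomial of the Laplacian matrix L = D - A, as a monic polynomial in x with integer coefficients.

Each diagonal entry of L is the vertex degree and each off-diagonal entry is -1 where an edge is present, 0 otherwise; in the order [1, 2, 3, 4, 5, 6, 7, 8] the diagonal is [1, 1, 1, 1, 1, 1, 7, 1]. L has integer entries, so p(x) = det(xI - L) has integer coefficients. Expanding the determinant yields x^8 - 14x^7 + 63x^6 - 140x^5 + 175x^4 - 126x^3 + 49x^2 - 8x. Since p(0) = det(-L) = 0, x divides p(x).

x^8 - 14x^7 + 63x^6 - 140x^5 + 175x^4 - 126x^3 + 49x^2 - 8x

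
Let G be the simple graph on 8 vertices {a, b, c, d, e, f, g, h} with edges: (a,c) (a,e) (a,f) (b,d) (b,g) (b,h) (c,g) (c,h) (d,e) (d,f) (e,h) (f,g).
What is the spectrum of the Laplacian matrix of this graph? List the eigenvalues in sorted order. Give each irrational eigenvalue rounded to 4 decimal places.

[0, 2, 2, 2, 4, 4, 4, 6]

Each diagonal entry of L is the vertex degree and each off-diagonal entry is -1 where an edge is present, 0 otherwise; in the order [a, b, c, d, e, f, g, h] the diagonal is [3, 3, 3, 3, 3, 3, 3, 3]. Diagonalising L (or applying a numerical eigensolver to the 8x8 matrix) gives the spectrum above. The single zero eigenvalue shows the graph is connected.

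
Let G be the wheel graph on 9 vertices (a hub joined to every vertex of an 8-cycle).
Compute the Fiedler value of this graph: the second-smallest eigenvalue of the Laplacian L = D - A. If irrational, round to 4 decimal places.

The graph has 9 vertices and degree multiset [8, 3, 3, 3, 3, 3, 3, 3, 3]; D is the diagonal matrix of degrees and L = D - A. Computing the eigenvalues of L and sorting gives [0, 1.5858, 1.5858, 3, 3, 4.4142, 4.4142, 5, 9]. The Fiedler value lambda_2 = 1.5858 is strictly positive, so the graph is connected.

1.5858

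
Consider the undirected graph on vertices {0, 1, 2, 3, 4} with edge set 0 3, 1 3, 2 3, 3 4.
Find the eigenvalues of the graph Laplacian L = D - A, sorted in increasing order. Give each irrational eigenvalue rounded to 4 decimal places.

[0, 1, 1, 1, 5]

With the vertex order [0, 1, 2, 3, 4], the degrees are [1, 1, 1, 4, 1], giving D = diag(1, 1, 1, 4, 1) and L = D - A. L is symmetric positive semidefinite, so every eigenvalue is real and nonnegative. The single zero eigenvalue shows the graph is connected. By the matrix-tree theorem the graph has (1/5) * product of the nonzero eigenvalues = 1 spanning tree. The largest eigenvalue, 5, is at most the vertex count 5.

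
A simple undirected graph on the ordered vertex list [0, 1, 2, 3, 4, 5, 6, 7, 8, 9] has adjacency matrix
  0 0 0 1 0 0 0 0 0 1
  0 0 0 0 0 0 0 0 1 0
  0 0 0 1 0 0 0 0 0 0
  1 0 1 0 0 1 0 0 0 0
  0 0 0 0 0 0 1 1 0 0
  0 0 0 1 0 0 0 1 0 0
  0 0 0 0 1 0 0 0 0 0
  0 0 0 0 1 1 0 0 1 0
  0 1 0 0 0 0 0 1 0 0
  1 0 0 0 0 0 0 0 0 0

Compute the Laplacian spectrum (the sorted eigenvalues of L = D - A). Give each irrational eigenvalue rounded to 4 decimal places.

Reading degrees in the order [0, 1, 2, 3, 4, 5, 6, 7, 8, 9] gives [2, 1, 1, 3, 2, 2, 1, 3, 2, 1]; set D = diag(2, 1, 1, 3, 2, 2, 1, 3, 2, 1) and form L = D - A. L is symmetric positive semidefinite, so every eigenvalue is real and nonnegative.

[0, 0.1561, 0.3820, 0.5965, 1.1864, 2, 2.4539, 2.6180, 4.0305, 4.5767]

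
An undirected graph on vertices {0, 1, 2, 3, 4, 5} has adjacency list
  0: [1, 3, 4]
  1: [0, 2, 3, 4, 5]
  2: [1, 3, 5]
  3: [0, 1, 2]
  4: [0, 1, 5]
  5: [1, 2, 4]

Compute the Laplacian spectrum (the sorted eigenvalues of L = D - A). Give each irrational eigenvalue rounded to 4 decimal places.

Reading degrees in the order [0, 1, 2, 3, 4, 5] gives [3, 5, 3, 3, 3, 3]; set D = diag(3, 5, 3, 3, 3, 3) and form L = D - A. Diagonalising L (or applying a numerical eigensolver to the 6x6 matrix) gives the spectrum above. The eigenvalues sum to 20, which equals trace(L) = 2|E|. By the matrix-tree theorem the graph has (1/6) * product of the nonzero eigenvalues = 121 spanning trees.

[0, 2.3820, 2.3820, 4.6180, 4.6180, 6]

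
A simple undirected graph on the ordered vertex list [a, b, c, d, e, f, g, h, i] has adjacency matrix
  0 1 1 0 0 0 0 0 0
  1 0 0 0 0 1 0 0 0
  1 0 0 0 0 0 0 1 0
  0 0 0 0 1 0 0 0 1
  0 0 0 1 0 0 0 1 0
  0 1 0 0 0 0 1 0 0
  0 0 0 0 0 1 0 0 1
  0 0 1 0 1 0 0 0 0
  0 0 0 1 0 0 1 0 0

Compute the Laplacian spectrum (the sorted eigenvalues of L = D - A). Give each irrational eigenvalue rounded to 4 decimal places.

[0, 0.4679, 0.4679, 1.6527, 1.6527, 3, 3, 3.8794, 3.8794]

Reading degrees in the order [a, b, c, d, e, f, g, h, i] gives [2, 2, 2, 2, 2, 2, 2, 2, 2]; set D = diag(2, 2, 2, 2, 2, 2, 2, 2, 2) and form L = D - A. L is symmetric positive semidefinite, so every eigenvalue is real and nonnegative. The single zero eigenvalue shows the graph is connected.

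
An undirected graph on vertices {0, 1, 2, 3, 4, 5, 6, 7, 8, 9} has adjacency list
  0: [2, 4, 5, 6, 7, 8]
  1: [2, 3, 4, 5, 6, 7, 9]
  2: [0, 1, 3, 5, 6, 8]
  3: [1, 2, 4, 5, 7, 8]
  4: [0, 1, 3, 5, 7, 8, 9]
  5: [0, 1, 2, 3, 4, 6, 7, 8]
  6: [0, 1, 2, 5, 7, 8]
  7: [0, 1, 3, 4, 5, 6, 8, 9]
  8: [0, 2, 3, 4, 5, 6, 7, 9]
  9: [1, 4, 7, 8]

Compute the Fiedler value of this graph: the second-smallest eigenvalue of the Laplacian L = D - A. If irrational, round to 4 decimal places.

3.7109

With the vertex order [0, 1, 2, 3, 4, 5, 6, 7, 8, 9], the degrees are [6, 7, 6, 6, 7, 8, 6, 8, 8, 4], giving D = diag(6, 7, 6, 6, 7, 8, 6, 8, 8, 4) and L = D - A. The sorted Laplacian eigenvalues are [0, 3.7109, 5.4578, 6.1119, 6.7194, 7.5861, 8.4216, 8.9578, 9.3367, 9.6978]; the algebraic connectivity is the second entry, 3.7109.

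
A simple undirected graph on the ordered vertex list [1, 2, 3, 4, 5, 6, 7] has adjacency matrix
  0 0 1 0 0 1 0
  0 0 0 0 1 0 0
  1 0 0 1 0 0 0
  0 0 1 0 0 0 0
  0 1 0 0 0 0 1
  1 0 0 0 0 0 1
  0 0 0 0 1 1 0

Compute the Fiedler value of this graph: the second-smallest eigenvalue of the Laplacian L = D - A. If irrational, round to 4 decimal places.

0.1981

Reading degrees in the order [1, 2, 3, 4, 5, 6, 7] gives [2, 1, 2, 1, 2, 2, 2]; set D = diag(2, 1, 2, 1, 2, 2, 2) and form L = D - A. The smallest Laplacian eigenvalue is always 0. The next one, lambda_2 = 0.1981, measures how hard the graph is to disconnect: larger values mean better connectivity.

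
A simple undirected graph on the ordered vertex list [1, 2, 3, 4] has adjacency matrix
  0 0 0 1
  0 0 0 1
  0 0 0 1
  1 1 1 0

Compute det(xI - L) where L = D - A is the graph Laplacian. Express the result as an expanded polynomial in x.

With the vertex order [1, 2, 3, 4], the degrees are [1, 1, 1, 3], giving D = diag(1, 1, 1, 3) and L = D - A. L has integer entries, so p(x) = det(xI - L) has integer coefficients. Expanding the determinant yields x^4 - 6x^3 + 9x^2 - 4x. The coefficient of x^3 equals -trace(L) = -6, matching the sum of degrees. There is one zero in the spectrum, matching the 1 component.

x^4 - 6x^3 + 9x^2 - 4x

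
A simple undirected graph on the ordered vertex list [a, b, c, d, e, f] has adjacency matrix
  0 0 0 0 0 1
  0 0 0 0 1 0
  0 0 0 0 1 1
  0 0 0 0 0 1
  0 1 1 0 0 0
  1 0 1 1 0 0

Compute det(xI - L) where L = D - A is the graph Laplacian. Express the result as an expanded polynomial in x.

Each diagonal entry of L is the vertex degree and each off-diagonal entry is -1 where an edge is present, 0 otherwise; in the order [a, b, c, d, e, f] the diagonal is [1, 1, 2, 1, 2, 3]. Computing det(xI - L) by cofactor expansion (or equivalently via sum-over-permutations) gives x^6 - 10x^5 + 35x^4 - 52x^3 + 32x^2 - 6x. The constant term is 0 because L is singular (the all-ones vector lies in its kernel). The largest eigenvalue, 4.2143, is at most the vertex count 6.

x^6 - 10x^5 + 35x^4 - 52x^3 + 32x^2 - 6x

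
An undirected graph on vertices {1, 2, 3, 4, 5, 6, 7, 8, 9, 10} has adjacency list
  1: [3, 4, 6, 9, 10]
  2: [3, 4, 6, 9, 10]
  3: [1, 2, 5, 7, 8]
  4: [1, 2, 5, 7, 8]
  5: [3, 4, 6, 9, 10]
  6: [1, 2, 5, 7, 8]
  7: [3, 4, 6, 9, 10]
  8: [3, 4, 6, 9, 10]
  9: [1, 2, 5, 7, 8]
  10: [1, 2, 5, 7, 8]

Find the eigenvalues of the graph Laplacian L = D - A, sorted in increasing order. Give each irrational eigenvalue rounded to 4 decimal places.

Each diagonal entry of L is the vertex degree and each off-diagonal entry is -1 where an edge is present, 0 otherwise; in the order [1, 2, 3, 4, 5, 6, 7, 8, 9, 10] the diagonal is [5, 5, 5, 5, 5, 5, 5, 5, 5, 5]. Since every row of L sums to 0, the all-ones vector is in the kernel and 0 is an eigenvalue. The single zero eigenvalue shows the graph is connected.

[0, 5, 5, 5, 5, 5, 5, 5, 5, 10]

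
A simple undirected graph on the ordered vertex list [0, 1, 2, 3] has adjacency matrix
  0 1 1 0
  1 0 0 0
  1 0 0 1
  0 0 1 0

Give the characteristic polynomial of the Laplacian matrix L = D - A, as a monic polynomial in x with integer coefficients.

x^4 - 6x^3 + 10x^2 - 4x

Each diagonal entry of L is the vertex degree and each off-diagonal entry is -1 where an edge is present, 0 otherwise; in the order [0, 1, 2, 3] the diagonal is [2, 1, 2, 1]. Computing det(xI - L) by cofactor expansion (or equivalently via sum-over-permutations) gives x^4 - 6x^3 + 10x^2 - 4x. The constant term is 0 because L is singular (the all-ones vector lies in its kernel). The eigenvalues sum to 6, which equals trace(L) = 2|E|. The largest eigenvalue, 3.4142, is at most the vertex count 4.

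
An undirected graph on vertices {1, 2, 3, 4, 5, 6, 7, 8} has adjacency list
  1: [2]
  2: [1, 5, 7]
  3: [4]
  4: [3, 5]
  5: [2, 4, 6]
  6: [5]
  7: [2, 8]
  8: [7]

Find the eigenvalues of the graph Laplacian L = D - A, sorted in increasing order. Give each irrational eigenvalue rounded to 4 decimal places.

[0, 0.2509, 0.5858, 0.7287, 2, 2.3349, 3.4142, 4.6855]

Reading degrees in the order [1, 2, 3, 4, 5, 6, 7, 8] gives [1, 3, 1, 2, 3, 1, 2, 1]; set D = diag(1, 3, 1, 2, 3, 1, 2, 1) and form L = D - A. Diagonalising L (or applying a numerical eigensolver to the 8x8 matrix) gives the spectrum above. The single zero eigenvalue shows the graph is connected. By the matrix-tree theorem the graph has (1/8) * product of the nonzero eigenvalues = 1 spanning tree. The largest eigenvalue, 4.6855, is at most the vertex count 8.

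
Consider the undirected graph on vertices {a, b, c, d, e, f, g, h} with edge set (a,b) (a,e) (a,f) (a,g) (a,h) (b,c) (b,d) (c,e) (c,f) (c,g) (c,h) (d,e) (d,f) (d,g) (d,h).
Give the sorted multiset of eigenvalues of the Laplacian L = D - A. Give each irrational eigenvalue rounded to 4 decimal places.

With the vertex order [a, b, c, d, e, f, g, h], the degrees are [5, 3, 5, 5, 3, 3, 3, 3], giving D = diag(5, 3, 5, 5, 3, 3, 3, 3) and L = D - A. Diagonalising L (or applying a numerical eigensolver to the 8x8 matrix) gives the spectrum above. The largest eigenvalue, 8, is at most the vertex count 8.

[0, 3, 3, 3, 3, 5, 5, 8]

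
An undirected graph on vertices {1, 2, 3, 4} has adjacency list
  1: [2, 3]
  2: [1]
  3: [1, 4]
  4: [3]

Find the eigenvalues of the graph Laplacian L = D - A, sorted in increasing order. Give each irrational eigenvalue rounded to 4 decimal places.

Each diagonal entry of L is the vertex degree and each off-diagonal entry is -1 where an edge is present, 0 otherwise; in the order [1, 2, 3, 4] the diagonal is [2, 1, 2, 1]. Diagonalising L (or applying a numerical eigensolver to the 4x4 matrix) gives the spectrum above. The single zero eigenvalue shows the graph is connected. By the matrix-tree theorem the graph has (1/4) * product of the nonzero eigenvalues = 1 spanning tree.

[0, 0.5858, 2, 3.4142]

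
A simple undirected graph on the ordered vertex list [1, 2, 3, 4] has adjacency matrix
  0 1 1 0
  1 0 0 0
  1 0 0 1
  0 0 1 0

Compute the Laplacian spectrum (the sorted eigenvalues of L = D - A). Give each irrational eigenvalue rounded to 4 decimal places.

Each diagonal entry of L is the vertex degree and each off-diagonal entry is -1 where an edge is present, 0 otherwise; in the order [1, 2, 3, 4] the diagonal is [2, 1, 2, 1]. L is symmetric positive semidefinite, so every eigenvalue is real and nonnegative. The single zero eigenvalue shows the graph is connected. The largest eigenvalue, 3.4142, is at most the vertex count 4.

[0, 0.5858, 2, 3.4142]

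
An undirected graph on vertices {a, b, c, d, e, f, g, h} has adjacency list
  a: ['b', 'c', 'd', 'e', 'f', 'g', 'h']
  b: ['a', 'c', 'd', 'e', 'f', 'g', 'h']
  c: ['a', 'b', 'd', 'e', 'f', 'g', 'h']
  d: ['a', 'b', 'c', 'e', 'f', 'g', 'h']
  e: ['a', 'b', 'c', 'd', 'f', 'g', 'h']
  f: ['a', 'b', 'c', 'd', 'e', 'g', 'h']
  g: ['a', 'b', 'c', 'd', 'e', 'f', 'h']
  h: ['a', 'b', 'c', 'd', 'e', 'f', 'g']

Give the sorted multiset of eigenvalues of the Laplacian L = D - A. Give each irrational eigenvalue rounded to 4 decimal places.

[0, 8, 8, 8, 8, 8, 8, 8]

Each diagonal entry of L is the vertex degree and each off-diagonal entry is -1 where an edge is present, 0 otherwise; in the order [a, b, c, d, e, f, g, h] the diagonal is [7, 7, 7, 7, 7, 7, 7, 7]. L is symmetric positive semidefinite, so every eigenvalue is real and nonnegative. The single zero eigenvalue shows the graph is connected. By the matrix-tree theorem the graph has (1/8) * product of the nonzero eigenvalues = 262144 spanning trees.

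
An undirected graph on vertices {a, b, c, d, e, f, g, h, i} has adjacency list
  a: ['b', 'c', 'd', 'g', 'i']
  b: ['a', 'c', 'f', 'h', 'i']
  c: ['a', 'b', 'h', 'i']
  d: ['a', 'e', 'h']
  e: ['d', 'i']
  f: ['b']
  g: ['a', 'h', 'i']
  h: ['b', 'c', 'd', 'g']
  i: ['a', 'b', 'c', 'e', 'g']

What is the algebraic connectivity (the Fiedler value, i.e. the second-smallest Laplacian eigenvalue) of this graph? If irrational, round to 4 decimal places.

0.8555

Each diagonal entry of L is the vertex degree and each off-diagonal entry is -1 where an edge is present, 0 otherwise; in the order [a, b, c, d, e, f, g, h, i] the diagonal is [5, 5, 4, 3, 2, 1, 3, 4, 5]. The sorted Laplacian eigenvalues are [0, 0.8555, 1.7168, 3, 3.1976, 4.2592, 5.6072, 6.3507, 7.0131]; the algebraic connectivity is the second entry, 0.8555. There is one zero in the spectrum, matching the 1 component.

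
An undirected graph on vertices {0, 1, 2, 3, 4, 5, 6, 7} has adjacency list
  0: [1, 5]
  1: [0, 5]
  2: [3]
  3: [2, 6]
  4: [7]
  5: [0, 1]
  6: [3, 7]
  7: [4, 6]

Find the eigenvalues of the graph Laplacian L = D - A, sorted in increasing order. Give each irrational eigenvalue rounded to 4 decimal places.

Each diagonal entry of L is the vertex degree and each off-diagonal entry is -1 where an edge is present, 0 otherwise; in the order [0, 1, 2, 3, 4, 5, 6, 7] the diagonal is [2, 2, 1, 2, 1, 2, 2, 2]. The multiplicity of 0 as a Laplacian eigenvalue equals the number of connected components. The 2 zero eigenvalues correspond to the 2 connected components. The eigenvalues sum to 14, which equals trace(L) = 2|E|. There are 2 zeros in the spectrum, matching the 2 components.

[0, 0, 0.3820, 1.3820, 2.6180, 3, 3, 3.6180]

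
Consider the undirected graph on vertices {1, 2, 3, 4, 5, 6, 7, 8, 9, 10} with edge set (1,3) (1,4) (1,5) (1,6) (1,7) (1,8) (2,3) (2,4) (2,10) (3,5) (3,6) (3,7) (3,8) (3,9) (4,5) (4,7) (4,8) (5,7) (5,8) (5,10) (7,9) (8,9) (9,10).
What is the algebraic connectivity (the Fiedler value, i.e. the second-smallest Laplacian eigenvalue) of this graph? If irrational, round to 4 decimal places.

Each diagonal entry of L is the vertex degree and each off-diagonal entry is -1 where an edge is present, 0 otherwise; in the order [1, 2, 3, 4, 5, 6, 7, 8, 9, 10] the diagonal is [6, 3, 7, 5, 6, 2, 5, 5, 4, 3]. The smallest Laplacian eigenvalue is always 0. The next one, lambda_2 = 1.6985, measures how hard the graph is to disconnect: larger values mean better connectivity.

1.6985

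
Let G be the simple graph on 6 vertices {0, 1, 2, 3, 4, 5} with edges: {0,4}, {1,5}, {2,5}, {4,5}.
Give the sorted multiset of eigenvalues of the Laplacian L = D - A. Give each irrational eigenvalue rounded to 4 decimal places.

[0, 0, 0.5188, 1, 2.3111, 4.1701]

With the vertex order [0, 1, 2, 3, 4, 5], the degrees are [1, 1, 1, 0, 2, 3], giving D = diag(1, 1, 1, 0, 2, 3) and L = D - A. Since every row of L sums to 0, the all-ones vector is in the kernel and 0 is an eigenvalue. The 2 zero eigenvalues correspond to the 2 connected components.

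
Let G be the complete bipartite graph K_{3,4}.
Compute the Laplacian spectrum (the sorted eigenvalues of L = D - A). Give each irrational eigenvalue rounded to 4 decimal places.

[0, 3, 3, 3, 4, 4, 7]

The graph has 7 vertices and degree multiset [4, 4, 4, 3, 3, 3, 3]; D is the diagonal matrix of degrees and L = D - A. L is symmetric positive semidefinite, so every eigenvalue is real and nonnegative. The largest eigenvalue, 7, is at most the vertex count 7.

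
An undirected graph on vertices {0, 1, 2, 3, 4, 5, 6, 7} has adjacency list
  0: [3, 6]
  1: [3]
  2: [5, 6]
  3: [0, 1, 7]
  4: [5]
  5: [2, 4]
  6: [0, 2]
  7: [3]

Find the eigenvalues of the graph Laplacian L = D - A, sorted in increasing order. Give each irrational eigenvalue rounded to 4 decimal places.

With the vertex order [0, 1, 2, 3, 4, 5, 6, 7], the degrees are [2, 1, 2, 3, 1, 2, 2, 1], giving D = diag(2, 1, 2, 3, 1, 2, 2, 1) and L = D - A. The multiplicity of 0 as a Laplacian eigenvalue equals the number of connected components.

[0, 0.1667, 0.7276, 1, 1.6353, 2.6729, 3.5643, 4.2332]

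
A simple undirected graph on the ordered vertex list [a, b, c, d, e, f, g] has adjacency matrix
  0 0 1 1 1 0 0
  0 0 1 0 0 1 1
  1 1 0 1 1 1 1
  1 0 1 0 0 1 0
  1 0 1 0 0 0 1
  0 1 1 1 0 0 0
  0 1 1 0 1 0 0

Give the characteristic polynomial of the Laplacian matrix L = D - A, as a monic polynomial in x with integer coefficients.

Each diagonal entry of L is the vertex degree and each off-diagonal entry is -1 where an edge is present, 0 otherwise; in the order [a, b, c, d, e, f, g] the diagonal is [3, 3, 6, 3, 3, 3, 3]. The eigenvalues of L are [0, 2, 2, 4, 4, 5, 7]; the characteristic polynomial is the product of (x - lambda_i), which multiplies out to x^7 - 24x^6 + 231x^5 - 1140x^4 + 3036x^3 - 4128x^2 + 2240x. Since p(0) = det(-L) = 0, x divides p(x). There is one zero in the spectrum, matching the 1 component.

x^7 - 24x^6 + 231x^5 - 1140x^4 + 3036x^3 - 4128x^2 + 2240x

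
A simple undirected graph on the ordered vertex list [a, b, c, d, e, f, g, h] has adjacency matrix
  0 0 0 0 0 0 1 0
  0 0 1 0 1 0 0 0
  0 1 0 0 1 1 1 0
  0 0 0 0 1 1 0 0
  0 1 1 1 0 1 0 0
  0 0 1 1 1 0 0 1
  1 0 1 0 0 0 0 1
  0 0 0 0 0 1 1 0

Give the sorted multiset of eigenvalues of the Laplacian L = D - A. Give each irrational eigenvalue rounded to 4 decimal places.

[0, 0.6011, 1.4820, 1.7297, 3.3788, 3.8439, 5.2094, 5.7550]

With the vertex order [a, b, c, d, e, f, g, h], the degrees are [1, 2, 4, 2, 4, 4, 3, 2], giving D = diag(1, 2, 4, 2, 4, 4, 3, 2) and L = D - A. The multiplicity of 0 as a Laplacian eigenvalue equals the number of connected components. The single zero eigenvalue shows the graph is connected. The largest eigenvalue, 5.7550, is at most the vertex count 8. There is one zero in the spectrum, matching the 1 component.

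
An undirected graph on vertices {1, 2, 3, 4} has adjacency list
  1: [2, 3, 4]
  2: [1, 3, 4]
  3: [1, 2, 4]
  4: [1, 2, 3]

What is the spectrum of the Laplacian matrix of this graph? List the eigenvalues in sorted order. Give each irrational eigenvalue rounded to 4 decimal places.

With the vertex order [1, 2, 3, 4], the degrees are [3, 3, 3, 3], giving D = diag(3, 3, 3, 3) and L = D - A. L is symmetric positive semidefinite, so every eigenvalue is real and nonnegative. There is one zero in the spectrum, matching the 1 component.

[0, 4, 4, 4]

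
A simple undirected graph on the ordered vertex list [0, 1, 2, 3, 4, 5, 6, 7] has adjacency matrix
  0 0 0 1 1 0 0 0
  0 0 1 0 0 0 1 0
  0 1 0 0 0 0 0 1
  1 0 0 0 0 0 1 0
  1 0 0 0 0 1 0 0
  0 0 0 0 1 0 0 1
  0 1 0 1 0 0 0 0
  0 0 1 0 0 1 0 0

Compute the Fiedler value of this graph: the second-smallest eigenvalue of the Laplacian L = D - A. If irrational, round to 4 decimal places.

0.5858

Reading degrees in the order [0, 1, 2, 3, 4, 5, 6, 7] gives [2, 2, 2, 2, 2, 2, 2, 2]; set D = diag(2, 2, 2, 2, 2, 2, 2, 2) and form L = D - A. The sorted Laplacian eigenvalues are [0, 0.5858, 0.5858, 2, 2, 3.4142, 3.4142, 4]; the algebraic connectivity is the second entry, 0.5858. There is one zero in the spectrum, matching the 1 component. The largest eigenvalue, 4, is at most the vertex count 8.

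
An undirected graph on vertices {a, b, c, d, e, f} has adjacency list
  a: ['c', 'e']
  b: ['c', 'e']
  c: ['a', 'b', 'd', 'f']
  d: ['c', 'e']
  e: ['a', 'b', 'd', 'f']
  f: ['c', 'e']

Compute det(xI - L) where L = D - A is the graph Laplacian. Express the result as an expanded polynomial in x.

x^6 - 16x^5 + 96x^4 - 272x^3 + 368x^2 - 192x

With the vertex order [a, b, c, d, e, f], the degrees are [2, 2, 4, 2, 4, 2], giving D = diag(2, 2, 4, 2, 4, 2) and L = D - A. L has integer entries, so p(x) = det(xI - L) has integer coefficients. Expanding the determinant yields x^6 - 16x^5 + 96x^4 - 272x^3 + 368x^2 - 192x. The constant term is 0 because L is singular (the all-ones vector lies in its kernel). By the matrix-tree theorem the graph has (1/6) * product of the nonzero eigenvalues = 32 spanning trees. The largest eigenvalue, 6, is at most the vertex count 6.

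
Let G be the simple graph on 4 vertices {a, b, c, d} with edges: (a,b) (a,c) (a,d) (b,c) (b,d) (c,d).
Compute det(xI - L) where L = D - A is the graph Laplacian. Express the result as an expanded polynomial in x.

With the vertex order [a, b, c, d], the degrees are [3, 3, 3, 3], giving D = diag(3, 3, 3, 3) and L = D - A. Computing det(xI - L) by cofactor expansion (or equivalently via sum-over-permutations) gives x^4 - 12x^3 + 48x^2 - 64x. Since p(0) = det(-L) = 0, x divides p(x).

x^4 - 12x^3 + 48x^2 - 64x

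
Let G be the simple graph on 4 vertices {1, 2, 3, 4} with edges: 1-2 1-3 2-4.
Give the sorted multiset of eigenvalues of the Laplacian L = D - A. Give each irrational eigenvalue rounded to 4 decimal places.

[0, 0.5858, 2, 3.4142]

With the vertex order [1, 2, 3, 4], the degrees are [2, 2, 1, 1], giving D = diag(2, 2, 1, 1) and L = D - A. L is symmetric positive semidefinite, so every eigenvalue is real and nonnegative. The single zero eigenvalue shows the graph is connected. The eigenvalues sum to 6, which equals trace(L) = 2|E|. There is one zero in the spectrum, matching the 1 component.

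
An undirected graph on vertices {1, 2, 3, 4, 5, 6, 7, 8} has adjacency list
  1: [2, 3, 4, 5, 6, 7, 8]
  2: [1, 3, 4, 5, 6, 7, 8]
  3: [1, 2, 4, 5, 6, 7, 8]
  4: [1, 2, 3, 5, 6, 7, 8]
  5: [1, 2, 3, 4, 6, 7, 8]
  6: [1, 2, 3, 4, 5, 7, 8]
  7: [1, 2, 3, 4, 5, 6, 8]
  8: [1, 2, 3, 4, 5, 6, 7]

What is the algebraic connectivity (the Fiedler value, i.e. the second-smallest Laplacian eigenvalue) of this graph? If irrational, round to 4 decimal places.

8

With the vertex order [1, 2, 3, 4, 5, 6, 7, 8], the degrees are [7, 7, 7, 7, 7, 7, 7, 7], giving D = diag(7, 7, 7, 7, 7, 7, 7, 7) and L = D - A. Computing the eigenvalues of L and sorting gives [0, 8, 8, 8, 8, 8, 8, 8]. The Fiedler value lambda_2 = 8 is strictly positive, so the graph is connected. The largest eigenvalue, 8, is at most the vertex count 8.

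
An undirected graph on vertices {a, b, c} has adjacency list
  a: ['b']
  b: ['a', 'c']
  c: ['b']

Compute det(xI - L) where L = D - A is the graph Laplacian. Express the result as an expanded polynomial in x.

Each diagonal entry of L is the vertex degree and each off-diagonal entry is -1 where an edge is present, 0 otherwise; in the order [a, b, c] the diagonal is [1, 2, 1]. Computing det(xI - L) by cofactor expansion (or equivalently via sum-over-permutations) gives x^3 - 4x^2 + 3x. The constant term is 0 because L is singular (the all-ones vector lies in its kernel). By the matrix-tree theorem the graph has (1/3) * product of the nonzero eigenvalues = 1 spanning tree. The largest eigenvalue, 3, is at most the vertex count 3.

x^3 - 4x^2 + 3x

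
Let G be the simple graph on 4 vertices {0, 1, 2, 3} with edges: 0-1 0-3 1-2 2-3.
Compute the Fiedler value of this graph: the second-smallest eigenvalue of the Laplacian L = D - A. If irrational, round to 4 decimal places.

2

Each diagonal entry of L is the vertex degree and each off-diagonal entry is -1 where an edge is present, 0 otherwise; in the order [0, 1, 2, 3] the diagonal is [2, 2, 2, 2]. Computing the eigenvalues of L and sorting gives [0, 2, 2, 4]. The Fiedler value lambda_2 = 2 is strictly positive, so the graph is connected.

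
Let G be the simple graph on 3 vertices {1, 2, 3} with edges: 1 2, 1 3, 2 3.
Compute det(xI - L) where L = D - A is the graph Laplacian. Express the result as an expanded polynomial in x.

With the vertex order [1, 2, 3], the degrees are [2, 2, 2], giving D = diag(2, 2, 2) and L = D - A. Computing det(xI - L) by cofactor expansion (or equivalently via sum-over-permutations) gives x^3 - 6x^2 + 9x. Since p(0) = det(-L) = 0, x divides p(x). By the matrix-tree theorem the graph has (1/3) * product of the nonzero eigenvalues = 3 spanning trees.

x^3 - 6x^2 + 9x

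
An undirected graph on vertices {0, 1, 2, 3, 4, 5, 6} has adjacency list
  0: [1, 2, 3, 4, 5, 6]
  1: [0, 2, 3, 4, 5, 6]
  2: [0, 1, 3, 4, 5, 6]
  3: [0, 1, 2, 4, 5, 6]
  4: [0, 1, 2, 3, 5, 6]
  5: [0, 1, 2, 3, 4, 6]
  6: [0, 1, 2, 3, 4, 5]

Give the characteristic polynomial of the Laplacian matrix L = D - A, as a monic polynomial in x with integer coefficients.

x^7 - 42x^6 + 735x^5 - 6860x^4 + 36015x^3 - 100842x^2 + 117649x

With the vertex order [0, 1, 2, 3, 4, 5, 6], the degrees are [6, 6, 6, 6, 6, 6, 6], giving D = diag(6, 6, 6, 6, 6, 6, 6) and L = D - A. The eigenvalues of L are [0, 7, 7, 7, 7, 7, 7]; the characteristic polynomial is the product of (x - lambda_i), which multiplies out to x^7 - 42x^6 + 735x^5 - 6860x^4 + 36015x^3 - 100842x^2 + 117649x. Since p(0) = det(-L) = 0, x divides p(x). By the matrix-tree theorem the graph has (1/7) * product of the nonzero eigenvalues = 16807 spanning trees.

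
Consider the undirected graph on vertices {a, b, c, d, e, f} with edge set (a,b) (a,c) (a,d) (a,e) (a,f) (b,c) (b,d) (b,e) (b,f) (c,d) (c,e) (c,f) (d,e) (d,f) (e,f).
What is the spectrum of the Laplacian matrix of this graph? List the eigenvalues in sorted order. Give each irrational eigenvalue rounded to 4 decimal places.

[0, 6, 6, 6, 6, 6]

Each diagonal entry of L is the vertex degree and each off-diagonal entry is -1 where an edge is present, 0 otherwise; in the order [a, b, c, d, e, f] the diagonal is [5, 5, 5, 5, 5, 5]. L is symmetric positive semidefinite, so every eigenvalue is real and nonnegative. The single zero eigenvalue shows the graph is connected. By the matrix-tree theorem the graph has (1/6) * product of the nonzero eigenvalues = 1296 spanning trees.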